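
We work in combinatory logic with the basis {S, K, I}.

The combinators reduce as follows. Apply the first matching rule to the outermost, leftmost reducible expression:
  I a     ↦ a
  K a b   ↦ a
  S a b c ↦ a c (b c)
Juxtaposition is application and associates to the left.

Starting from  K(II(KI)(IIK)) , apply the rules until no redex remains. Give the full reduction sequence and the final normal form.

  start: K(II(KI)(IIK))
  step 1: K(I(KI)(IIK))
  step 2: K(KI(IIK))
  step 3: KI

Answer: normal form = KI  (in 3 steps)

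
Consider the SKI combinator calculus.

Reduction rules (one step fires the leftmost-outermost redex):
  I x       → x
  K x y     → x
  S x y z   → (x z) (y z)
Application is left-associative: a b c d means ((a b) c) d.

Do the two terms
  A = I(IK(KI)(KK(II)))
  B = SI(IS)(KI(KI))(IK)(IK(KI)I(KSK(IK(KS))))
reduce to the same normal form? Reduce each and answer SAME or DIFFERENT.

Term A:
  start: I(IK(KI)(KK(II)))
  [1] IK(KI)(KK(II))
  [2] K(KI)(KK(II))
  [3] KI

Term B:
  start: SI(IS)(KI(KI))(IK)(IK(KI)I(KSK(IK(KS))))
  [1] I(KI(KI))(IS(KI(KI)))(IK)(IK(KI)I(KSK(IK(KS))))
  [2] KI(KI)(IS(KI(KI)))(IK)(IK(KI)I(KSK(IK(KS))))
  [3] I(IS(KI(KI)))(IK)(IK(KI)I(KSK(IK(KS))))
  [4] IS(KI(KI))(IK)(IK(KI)I(KSK(IK(KS))))
  [5] S(KI(KI))(IK)(IK(KI)I(KSK(IK(KS))))
  [6] KI(KI)(IK(KI)I(KSK(IK(KS))))(IK(IK(KI)I(KSK(IK(KS)))))
  [7] I(IK(KI)I(KSK(IK(KS))))(IK(IK(KI)I(KSK(IK(KS)))))
  [8] IK(KI)I(KSK(IK(KS)))(IK(IK(KI)I(KSK(IK(KS)))))
  [9] K(KI)I(KSK(IK(KS)))(IK(IK(KI)I(KSK(IK(KS)))))
  [10] KI(KSK(IK(KS)))(IK(IK(KI)I(KSK(IK(KS)))))
  [11] I(IK(IK(KI)I(KSK(IK(KS)))))
  [12] IK(IK(KI)I(KSK(IK(KS))))
  [13] K(IK(KI)I(KSK(IK(KS))))
  [14] K(K(KI)I(KSK(IK(KS))))
  [15] K(KI(KSK(IK(KS))))
  [16] KI

Answer: SAME — A ⇓ KI, B ⇓ KI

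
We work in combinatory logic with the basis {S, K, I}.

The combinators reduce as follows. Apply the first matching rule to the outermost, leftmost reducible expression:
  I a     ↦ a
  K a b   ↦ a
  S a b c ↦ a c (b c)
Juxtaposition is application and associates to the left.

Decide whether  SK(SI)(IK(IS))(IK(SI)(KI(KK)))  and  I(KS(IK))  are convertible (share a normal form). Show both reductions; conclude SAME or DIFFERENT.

Term A:
  start: SK(SI)(IK(IS))(IK(SI)(KI(KK)))
  [1] K(IK(IS))(SI(IK(IS)))(IK(SI)(KI(KK)))
  [2] IK(IS)(IK(SI)(KI(KK)))
  [3] K(IS)(IK(SI)(KI(KK)))
  [4] IS
  [5] S

Term B:
  start: I(KS(IK))
  [1] KS(IK)
  [2] S

Answer: SAME — A ⇓ S, B ⇓ S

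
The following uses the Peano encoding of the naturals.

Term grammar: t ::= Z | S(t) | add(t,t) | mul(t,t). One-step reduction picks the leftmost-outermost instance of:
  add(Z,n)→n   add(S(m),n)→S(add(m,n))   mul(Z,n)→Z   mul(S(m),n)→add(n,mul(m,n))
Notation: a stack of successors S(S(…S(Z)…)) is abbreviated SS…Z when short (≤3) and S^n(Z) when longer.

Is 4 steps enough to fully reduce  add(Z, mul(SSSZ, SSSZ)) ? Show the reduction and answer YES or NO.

  start: add(Z, mul(SSSZ, SSSZ))
  [1] mul(SSSZ, SSSZ)
  [2] add(SSSZ, mul(SSZ, SSSZ))
  [3] S(add(SSZ, mul(SSZ, SSSZ)))
  [4] S(S(add(SZ, mul(SSZ, SSSZ))))

Answer: NO — after 4 steps the term is S(S(add(SZ, mul(SSZ, SSSZ)))), not yet normal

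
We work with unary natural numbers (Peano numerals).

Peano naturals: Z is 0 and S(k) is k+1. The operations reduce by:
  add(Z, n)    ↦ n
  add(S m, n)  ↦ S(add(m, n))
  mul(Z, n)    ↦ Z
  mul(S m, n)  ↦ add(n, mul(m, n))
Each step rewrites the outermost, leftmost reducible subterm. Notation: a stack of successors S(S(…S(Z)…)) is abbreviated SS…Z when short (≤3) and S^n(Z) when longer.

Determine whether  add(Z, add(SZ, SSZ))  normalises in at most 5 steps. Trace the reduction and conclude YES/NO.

  start: add(Z, add(SZ, SSZ))
  [1] add(SZ, SSZ)
  [2] S(add(Z, SSZ))
  [3] SSSZ

Answer: YES — reaches normal form SSSZ in 3 ≤ 5 steps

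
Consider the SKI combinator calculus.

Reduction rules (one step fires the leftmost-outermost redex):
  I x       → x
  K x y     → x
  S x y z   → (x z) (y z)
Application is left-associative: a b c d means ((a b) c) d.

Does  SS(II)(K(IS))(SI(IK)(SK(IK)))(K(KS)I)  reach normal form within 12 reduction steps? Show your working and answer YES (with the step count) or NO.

Answer: YES — reaches normal form SS(KS) in 9 ≤ 12 steps

Working:
  start: SS(II)(K(IS))(SI(IK)(SK(IK)))(K(KS)I)
  [1] S(K(IS))(II(K(IS)))(SI(IK)(SK(IK)))(K(KS)I)
  [2] K(IS)(SI(IK)(SK(IK)))(II(K(IS))(SI(IK)(SK(IK))))(K(KS)I)
  [3] IS(II(K(IS))(SI(IK)(SK(IK))))(K(KS)I)
  [4] S(II(K(IS))(SI(IK)(SK(IK))))(K(KS)I)
  [5] S(I(K(IS))(SI(IK)(SK(IK))))(K(KS)I)
  [6] S(K(IS)(SI(IK)(SK(IK))))(K(KS)I)
  [7] S(IS)(K(KS)I)
  [8] SS(K(KS)I)
  [9] SS(KS)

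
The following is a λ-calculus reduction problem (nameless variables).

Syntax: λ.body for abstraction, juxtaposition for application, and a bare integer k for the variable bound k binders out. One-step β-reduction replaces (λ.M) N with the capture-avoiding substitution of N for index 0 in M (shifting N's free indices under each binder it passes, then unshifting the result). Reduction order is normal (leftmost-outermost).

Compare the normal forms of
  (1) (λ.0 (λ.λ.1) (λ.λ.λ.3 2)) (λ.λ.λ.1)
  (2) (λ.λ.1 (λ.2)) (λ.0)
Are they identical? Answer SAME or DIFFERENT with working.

Answer: DIFFERENT — A ⇓ λ.λ.λ.λ.λ.λ.1, B ⇓ λ.λ.λ.0

Reduction:
Term A:
  start: (λ.0 (λ.λ.1) (λ.λ.λ.3 2)) (λ.λ.λ.1)
  [1] (λ.λ.λ.1) (λ.λ.1) (λ.λ.λ.(λ.λ.λ.1) 2)
  [2] (λ.λ.1) (λ.λ.λ.(λ.λ.λ.1) 2)
  [3] λ.λ.λ.λ.(λ.λ.λ.1) 2
  [4] λ.λ.λ.λ.λ.λ.1

Term B:
  start: (λ.λ.1 (λ.2)) (λ.0)
  [1] λ.(λ.0) (λ.λ.0)
  [2] λ.λ.λ.0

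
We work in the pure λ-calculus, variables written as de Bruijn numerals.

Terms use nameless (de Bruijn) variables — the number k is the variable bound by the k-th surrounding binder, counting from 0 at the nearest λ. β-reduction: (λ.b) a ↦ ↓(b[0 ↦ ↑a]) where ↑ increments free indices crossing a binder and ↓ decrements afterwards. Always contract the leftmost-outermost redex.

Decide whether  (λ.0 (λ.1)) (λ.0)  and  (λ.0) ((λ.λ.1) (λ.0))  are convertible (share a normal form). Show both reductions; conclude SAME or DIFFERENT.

Answer: SAME — A ⇓ λ.λ.0, B ⇓ λ.λ.0

Working:
Term A:
  start: (λ.0 (λ.1)) (λ.0)
  step 1: (λ.0) (λ.λ.0)
  step 2: λ.λ.0

Term B:
  start: (λ.0) ((λ.λ.1) (λ.0))
  step 1: (λ.λ.1) (λ.0)
  step 2: λ.λ.0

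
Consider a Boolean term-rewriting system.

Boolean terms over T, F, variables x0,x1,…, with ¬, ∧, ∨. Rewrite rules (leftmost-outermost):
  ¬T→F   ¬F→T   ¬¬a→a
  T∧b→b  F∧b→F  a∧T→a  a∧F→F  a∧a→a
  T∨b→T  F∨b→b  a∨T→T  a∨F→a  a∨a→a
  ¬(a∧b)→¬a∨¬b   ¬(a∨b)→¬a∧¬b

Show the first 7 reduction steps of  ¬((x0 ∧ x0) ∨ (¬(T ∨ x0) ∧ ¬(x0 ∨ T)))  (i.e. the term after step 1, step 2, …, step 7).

Answer: after 7 steps: ¬x0 ∧ T

Reduction:
  start: ¬((x0 ∧ x0) ∨ (¬(T ∨ x0) ∧ ¬(x0 ∨ T)))
  [1] ¬(x0 ∧ x0) ∧ ¬(¬(T ∨ x0) ∧ ¬(x0 ∨ T))
  [2] (¬x0 ∨ ¬x0) ∧ ¬(¬(T ∨ x0) ∧ ¬(x0 ∨ T))
  [3] ¬x0 ∧ ¬(¬(T ∨ x0) ∧ ¬(x0 ∨ T))
  [4] ¬x0 ∧ (¬¬(T ∨ x0) ∨ ¬¬(x0 ∨ T))
  [5] ¬x0 ∧ ((T ∨ x0) ∨ ¬¬(x0 ∨ T))
  [6] ¬x0 ∧ (T ∨ ¬¬(x0 ∨ T))
  [7] ¬x0 ∧ T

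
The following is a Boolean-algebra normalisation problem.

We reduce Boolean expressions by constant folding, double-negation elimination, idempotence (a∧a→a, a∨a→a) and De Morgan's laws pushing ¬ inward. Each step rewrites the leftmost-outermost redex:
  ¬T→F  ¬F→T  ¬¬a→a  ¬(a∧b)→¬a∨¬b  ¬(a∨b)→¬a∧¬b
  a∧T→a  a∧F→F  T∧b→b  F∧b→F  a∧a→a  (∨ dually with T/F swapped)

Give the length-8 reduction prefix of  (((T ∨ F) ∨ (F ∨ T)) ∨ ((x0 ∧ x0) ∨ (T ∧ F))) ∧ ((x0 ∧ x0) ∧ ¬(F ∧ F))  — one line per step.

Answer: after 8 steps: x0 ∧ T

Derivation:
  start: (((T ∨ F) ∨ (F ∨ T)) ∨ ((x0 ∧ x0) ∨ (T ∧ F))) ∧ ((x0 ∧ x0) ∧ ¬(F ∧ F))
  [1] ((T ∨ (F ∨ T)) ∨ ((x0 ∧ x0) ∨ (T ∧ F))) ∧ ((x0 ∧ x0) ∧ ¬(F ∧ F))
  [2] (T ∨ ((x0 ∧ x0) ∨ (T ∧ F))) ∧ ((x0 ∧ x0) ∧ ¬(F ∧ F))
  [3] T ∧ ((x0 ∧ x0) ∧ ¬(F ∧ F))
  [4] (x0 ∧ x0) ∧ ¬(F ∧ F)
  [5] x0 ∧ ¬(F ∧ F)
  [6] x0 ∧ (¬F ∨ ¬F)
  [7] x0 ∧ ¬F
  [8] x0 ∧ T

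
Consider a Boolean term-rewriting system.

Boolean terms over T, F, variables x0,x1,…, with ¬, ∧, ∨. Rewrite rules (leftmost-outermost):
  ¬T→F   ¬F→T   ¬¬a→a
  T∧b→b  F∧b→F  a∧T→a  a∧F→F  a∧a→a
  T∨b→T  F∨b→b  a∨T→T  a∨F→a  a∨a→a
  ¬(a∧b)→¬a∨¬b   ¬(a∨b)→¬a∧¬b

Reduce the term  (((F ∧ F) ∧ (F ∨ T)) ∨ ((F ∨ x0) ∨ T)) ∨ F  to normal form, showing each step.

Answer: normal form = T  (in 5 steps)

Derivation:
  start: (((F ∧ F) ∧ (F ∨ T)) ∨ ((F ∨ x0) ∨ T)) ∨ F
  step 1: ((F ∧ F) ∧ (F ∨ T)) ∨ ((F ∨ x0) ∨ T)
  step 2: (F ∧ (F ∨ T)) ∨ ((F ∨ x0) ∨ T)
  step 3: F ∨ ((F ∨ x0) ∨ T)
  step 4: (F ∨ x0) ∨ T
  step 5: T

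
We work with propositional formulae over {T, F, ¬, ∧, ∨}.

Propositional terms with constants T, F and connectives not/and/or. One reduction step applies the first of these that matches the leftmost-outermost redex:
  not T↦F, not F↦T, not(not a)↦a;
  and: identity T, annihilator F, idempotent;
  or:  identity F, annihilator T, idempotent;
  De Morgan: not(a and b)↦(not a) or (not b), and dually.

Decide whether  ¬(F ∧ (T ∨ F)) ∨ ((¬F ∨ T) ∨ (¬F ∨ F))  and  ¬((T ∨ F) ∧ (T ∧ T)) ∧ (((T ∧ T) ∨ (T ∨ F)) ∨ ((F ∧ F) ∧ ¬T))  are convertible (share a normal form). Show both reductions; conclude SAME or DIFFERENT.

Answer: DIFFERENT — A ⇓ T, B ⇓ F

Working:
Term A:
  start: ¬(F ∧ (T ∨ F)) ∨ ((¬F ∨ T) ∨ (¬F ∨ F))
  →1  (¬F ∨ ¬(T ∨ F)) ∨ ((¬F ∨ T) ∨ (¬F ∨ F))
  →2  (T ∨ ¬(T ∨ F)) ∨ ((¬F ∨ T) ∨ (¬F ∨ F))
  →3  T ∨ ((¬F ∨ T) ∨ (¬F ∨ F))
  →4  T

Term B:
  start: ¬((T ∨ F) ∧ (T ∧ T)) ∧ (((T ∧ T) ∨ (T ∨ F)) ∨ ((F ∧ F) ∧ ¬T))
  →1  (¬(T ∨ F) ∨ ¬(T ∧ T)) ∧ (((T ∧ T) ∨ (T ∨ F)) ∨ ((F ∧ F) ∧ ¬T))
  →2  ((¬T ∧ ¬F) ∨ ¬(T ∧ T)) ∧ (((T ∧ T) ∨ (T ∨ F)) ∨ ((F ∧ F) ∧ ¬T))
  →3  ((F ∧ ¬F) ∨ ¬(T ∧ T)) ∧ (((T ∧ T) ∨ (T ∨ F)) ∨ ((F ∧ F) ∧ ¬T))
  →4  (F ∨ ¬(T ∧ T)) ∧ (((T ∧ T) ∨ (T ∨ F)) ∨ ((F ∧ F) ∧ ¬T))
  →5  ¬(T ∧ T) ∧ (((T ∧ T) ∨ (T ∨ F)) ∨ ((F ∧ F) ∧ ¬T))
  →6  (¬T ∨ ¬T) ∧ (((T ∧ T) ∨ (T ∨ F)) ∨ ((F ∧ F) ∧ ¬T))
  →7  ¬T ∧ (((T ∧ T) ∨ (T ∨ F)) ∨ ((F ∧ F) ∧ ¬T))
  →8  F ∧ (((T ∧ T) ∨ (T ∨ F)) ∨ ((F ∧ F) ∧ ¬T))
  →9  F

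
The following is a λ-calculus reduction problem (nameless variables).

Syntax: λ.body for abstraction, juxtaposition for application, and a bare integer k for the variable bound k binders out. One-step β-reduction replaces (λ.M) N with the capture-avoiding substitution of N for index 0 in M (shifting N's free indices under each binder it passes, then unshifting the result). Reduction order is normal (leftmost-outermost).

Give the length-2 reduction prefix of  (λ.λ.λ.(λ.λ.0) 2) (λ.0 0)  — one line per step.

  start: (λ.λ.λ.(λ.λ.0) 2) (λ.0 0)
  →1  λ.λ.(λ.λ.0) (λ.0 0)
  →2  λ.λ.λ.0

Answer: after 2 steps: λ.λ.λ.0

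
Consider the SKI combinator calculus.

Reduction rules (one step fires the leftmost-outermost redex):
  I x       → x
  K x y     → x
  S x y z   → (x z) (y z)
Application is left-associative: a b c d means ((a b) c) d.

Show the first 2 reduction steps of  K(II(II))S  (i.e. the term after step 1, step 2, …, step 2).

  start: K(II(II))S
  →1  II(II)
  →2  I(II)

Answer: after 2 steps: I(II)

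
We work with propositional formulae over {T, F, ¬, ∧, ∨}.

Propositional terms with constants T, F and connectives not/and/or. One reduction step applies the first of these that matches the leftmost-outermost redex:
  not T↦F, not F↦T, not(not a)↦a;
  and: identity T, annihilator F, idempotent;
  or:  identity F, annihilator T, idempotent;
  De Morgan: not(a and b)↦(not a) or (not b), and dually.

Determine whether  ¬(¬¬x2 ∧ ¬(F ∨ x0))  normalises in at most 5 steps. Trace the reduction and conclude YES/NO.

Answer: YES — reaches normal form ¬x2 ∨ x0 in 4 ≤ 5 steps

Reduction:
  start: ¬(¬¬x2 ∧ ¬(F ∨ x0))
  step 1: ¬¬¬x2 ∨ ¬¬(F ∨ x0)
  step 2: ¬x2 ∨ ¬¬(F ∨ x0)
  step 3: ¬x2 ∨ (F ∨ x0)
  step 4: ¬x2 ∨ x0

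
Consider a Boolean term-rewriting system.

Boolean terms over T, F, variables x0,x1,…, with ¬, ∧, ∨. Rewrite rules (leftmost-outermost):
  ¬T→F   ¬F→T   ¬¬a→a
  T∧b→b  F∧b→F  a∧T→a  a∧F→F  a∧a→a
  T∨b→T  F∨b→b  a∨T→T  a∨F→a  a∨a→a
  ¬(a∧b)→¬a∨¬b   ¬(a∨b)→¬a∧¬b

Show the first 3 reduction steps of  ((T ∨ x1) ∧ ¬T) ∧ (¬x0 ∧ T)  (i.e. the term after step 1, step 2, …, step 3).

Answer: after 3 steps: F ∧ (¬x0 ∧ T)

Derivation:
  start: ((T ∨ x1) ∧ ¬T) ∧ (¬x0 ∧ T)
  [1] (T ∧ ¬T) ∧ (¬x0 ∧ T)
  [2] ¬T ∧ (¬x0 ∧ T)
  [3] F ∧ (¬x0 ∧ T)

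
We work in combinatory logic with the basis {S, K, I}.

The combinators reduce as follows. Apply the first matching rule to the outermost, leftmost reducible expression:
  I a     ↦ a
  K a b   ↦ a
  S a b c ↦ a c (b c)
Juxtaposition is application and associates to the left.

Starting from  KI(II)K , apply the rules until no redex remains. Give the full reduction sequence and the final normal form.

  start: KI(II)K
  step 1: IK
  step 2: K

Answer: normal form = K  (in 2 steps)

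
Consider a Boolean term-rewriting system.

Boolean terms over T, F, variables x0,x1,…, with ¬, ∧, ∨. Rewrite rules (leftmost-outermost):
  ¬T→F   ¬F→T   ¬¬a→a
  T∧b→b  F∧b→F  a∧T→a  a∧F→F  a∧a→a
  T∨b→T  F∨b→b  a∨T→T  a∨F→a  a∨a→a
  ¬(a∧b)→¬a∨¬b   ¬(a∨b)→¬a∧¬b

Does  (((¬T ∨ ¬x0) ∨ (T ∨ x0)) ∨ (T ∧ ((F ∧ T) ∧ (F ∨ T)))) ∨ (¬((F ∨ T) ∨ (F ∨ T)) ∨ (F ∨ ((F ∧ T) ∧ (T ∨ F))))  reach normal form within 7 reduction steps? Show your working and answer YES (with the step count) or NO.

Answer: YES — reaches normal form T in 6 ≤ 7 steps

Reduction:
  start: (((¬T ∨ ¬x0) ∨ (T ∨ x0)) ∨ (T ∧ ((F ∧ T) ∧ (F ∨ T)))) ∨ (¬((F ∨ T) ∨ (F ∨ T)) ∨ (F ∨ ((F ∧ T) ∧ (T ∨ F))))
  [1] (((F ∨ ¬x0) ∨ (T ∨ x0)) ∨ (T ∧ ((F ∧ T) ∧ (F ∨ T)))) ∨ (¬((F ∨ T) ∨ (F ∨ T)) ∨ (F ∨ ((F ∧ T) ∧ (T ∨ F))))
  [2] ((¬x0 ∨ (T ∨ x0)) ∨ (T ∧ ((F ∧ T) ∧ (F ∨ T)))) ∨ (¬((F ∨ T) ∨ (F ∨ T)) ∨ (F ∨ ((F ∧ T) ∧ (T ∨ F))))
  [3] ((¬x0 ∨ T) ∨ (T ∧ ((F ∧ T) ∧ (F ∨ T)))) ∨ (¬((F ∨ T) ∨ (F ∨ T)) ∨ (F ∨ ((F ∧ T) ∧ (T ∨ F))))
  [4] (T ∨ (T ∧ ((F ∧ T) ∧ (F ∨ T)))) ∨ (¬((F ∨ T) ∨ (F ∨ T)) ∨ (F ∨ ((F ∧ T) ∧ (T ∨ F))))
  [5] T ∨ (¬((F ∨ T) ∨ (F ∨ T)) ∨ (F ∨ ((F ∧ T) ∧ (T ∨ F))))
  [6] T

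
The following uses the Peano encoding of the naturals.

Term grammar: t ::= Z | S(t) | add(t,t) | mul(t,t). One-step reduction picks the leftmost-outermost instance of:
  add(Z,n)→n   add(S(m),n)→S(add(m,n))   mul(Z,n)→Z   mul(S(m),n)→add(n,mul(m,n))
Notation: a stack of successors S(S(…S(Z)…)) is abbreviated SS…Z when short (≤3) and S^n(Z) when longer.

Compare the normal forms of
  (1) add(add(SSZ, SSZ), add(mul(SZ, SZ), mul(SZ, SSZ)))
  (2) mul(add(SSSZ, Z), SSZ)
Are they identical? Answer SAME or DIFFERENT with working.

Term A:
  start: add(add(SSZ, SSZ), add(mul(SZ, SZ), mul(SZ, SSZ)))
  [1] add(S(add(SZ, SSZ)), add(mul(SZ, SZ), mul(SZ, SSZ)))
  [2] S(add(add(SZ, SSZ), add(mul(SZ, SZ), mul(SZ, SSZ))))
  [3] S(add(S(add(Z, SSZ)), add(mul(SZ, SZ), mul(SZ, SSZ))))
  [4] S(S(add(add(Z, SSZ), add(mul(SZ, SZ), mul(SZ, SSZ)))))
  [5] S(S(add(SSZ, add(mul(SZ, SZ), mul(SZ, SSZ)))))
  [6] S(S(S(add(SZ, add(mul(SZ, SZ), mul(SZ, SSZ))))))
  [7] S(S(S(S(add(Z, add(mul(SZ, SZ), mul(SZ, SSZ)))))))
  [8] S(S(S(S(add(mul(SZ, SZ), mul(SZ, SSZ))))))
  [9] S(S(S(S(add(add(SZ, mul(Z, SZ)), mul(SZ, SSZ))))))
  [10] S(S(S(S(add(S(add(Z, mul(Z, SZ))), mul(SZ, SSZ))))))
  [11] S(S(S(S(S(add(add(Z, mul(Z, SZ)), mul(SZ, SSZ)))))))
  [12] S(S(S(S(S(add(mul(Z, SZ), mul(SZ, SSZ)))))))
  [13] S(S(S(S(S(add(Z, mul(SZ, SSZ)))))))
  [14] S(S(S(S(S(mul(SZ, SSZ))))))
  [15] S(S(S(S(S(add(SSZ, mul(Z, SSZ)))))))
  [16] S(S(S(S(S(S(add(SZ, mul(Z, SSZ))))))))
  [17] S(S(S(S(S(S(S(add(Z, mul(Z, SSZ)))))))))
  [18] S(S(S(S(S(S(S(mul(Z, SSZ))))))))
  [19] S^7(Z)

Term B:
  start: mul(add(SSSZ, Z), SSZ)
  [1] mul(S(add(SSZ, Z)), SSZ)
  [2] add(SSZ, mul(add(SSZ, Z), SSZ))
  [3] S(add(SZ, mul(add(SSZ, Z), SSZ)))
  [4] S(S(add(Z, mul(add(SSZ, Z), SSZ))))
  [5] S(S(mul(add(SSZ, Z), SSZ)))
  [6] S(S(mul(S(add(SZ, Z)), SSZ)))
  [7] S(S(add(SSZ, mul(add(SZ, Z), SSZ))))
  [8] S(S(S(add(SZ, mul(add(SZ, Z), SSZ)))))
  [9] S(S(S(S(add(Z, mul(add(SZ, Z), SSZ))))))
  [10] S(S(S(S(mul(add(SZ, Z), SSZ)))))
  [11] S(S(S(S(mul(S(add(Z, Z)), SSZ)))))
  [12] S(S(S(S(add(SSZ, mul(add(Z, Z), SSZ))))))
  [13] S(S(S(S(S(add(SZ, mul(add(Z, Z), SSZ)))))))
  [14] S(S(S(S(S(S(add(Z, mul(add(Z, Z), SSZ))))))))
  [15] S(S(S(S(S(S(mul(add(Z, Z), SSZ)))))))
  [16] S(S(S(S(S(S(mul(Z, SSZ)))))))
  [17] S^6(Z)

Answer: DIFFERENT — A ⇓ S^7(Z), B ⇓ S^6(Z)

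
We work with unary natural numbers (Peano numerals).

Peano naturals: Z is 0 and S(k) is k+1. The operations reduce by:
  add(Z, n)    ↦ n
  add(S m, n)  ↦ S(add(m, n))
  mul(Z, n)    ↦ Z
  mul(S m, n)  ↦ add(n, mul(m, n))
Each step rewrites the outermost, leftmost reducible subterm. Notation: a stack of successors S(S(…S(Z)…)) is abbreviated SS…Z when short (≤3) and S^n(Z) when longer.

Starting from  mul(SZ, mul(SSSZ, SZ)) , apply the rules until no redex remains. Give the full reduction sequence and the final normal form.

  start: mul(SZ, mul(SSSZ, SZ))
  [1] add(mul(SSSZ, SZ), mul(Z, mul(SSSZ, SZ)))
  [2] add(add(SZ, mul(SSZ, SZ)), mul(Z, mul(SSSZ, SZ)))
  [3] add(S(add(Z, mul(SSZ, SZ))), mul(Z, mul(SSSZ, SZ)))
  [4] S(add(add(Z, mul(SSZ, SZ)), mul(Z, mul(SSSZ, SZ))))
  [5] S(add(mul(SSZ, SZ), mul(Z, mul(SSSZ, SZ))))
  [6] S(add(add(SZ, mul(SZ, SZ)), mul(Z, mul(SSSZ, SZ))))
  [7] S(add(S(add(Z, mul(SZ, SZ))), mul(Z, mul(SSSZ, SZ))))
  [8] S(S(add(add(Z, mul(SZ, SZ)), mul(Z, mul(SSSZ, SZ)))))
  [9] S(S(add(mul(SZ, SZ), mul(Z, mul(SSSZ, SZ)))))
  [10] S(S(add(add(SZ, mul(Z, SZ)), mul(Z, mul(SSSZ, SZ)))))
  [11] S(S(add(S(add(Z, mul(Z, SZ))), mul(Z, mul(SSSZ, SZ)))))
  [12] S(S(S(add(add(Z, mul(Z, SZ)), mul(Z, mul(SSSZ, SZ))))))
  [13] S(S(S(add(mul(Z, SZ), mul(Z, mul(SSSZ, SZ))))))
  [14] S(S(S(add(Z, mul(Z, mul(SSSZ, SZ))))))
  [15] S(S(S(mul(Z, mul(SSSZ, SZ)))))
  [16] SSSZ

Answer: normal form = SSSZ  (in 16 steps)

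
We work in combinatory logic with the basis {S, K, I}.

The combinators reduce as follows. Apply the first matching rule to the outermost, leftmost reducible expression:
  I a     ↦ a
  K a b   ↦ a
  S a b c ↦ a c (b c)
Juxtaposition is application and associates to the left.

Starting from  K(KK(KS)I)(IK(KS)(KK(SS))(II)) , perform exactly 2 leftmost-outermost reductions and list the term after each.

Answer: after 2 steps: KI

Derivation:
  start: K(KK(KS)I)(IK(KS)(KK(SS))(II))
  [1] KK(KS)I
  [2] KI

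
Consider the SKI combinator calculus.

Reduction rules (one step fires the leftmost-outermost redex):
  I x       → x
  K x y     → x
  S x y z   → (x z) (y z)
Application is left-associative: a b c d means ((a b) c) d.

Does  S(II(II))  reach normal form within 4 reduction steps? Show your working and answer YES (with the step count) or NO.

Answer: YES — reaches normal form SI in 3 ≤ 4 steps

Working:
  start: S(II(II))
  →1  S(I(II))
  →2  S(II)
  →3  SI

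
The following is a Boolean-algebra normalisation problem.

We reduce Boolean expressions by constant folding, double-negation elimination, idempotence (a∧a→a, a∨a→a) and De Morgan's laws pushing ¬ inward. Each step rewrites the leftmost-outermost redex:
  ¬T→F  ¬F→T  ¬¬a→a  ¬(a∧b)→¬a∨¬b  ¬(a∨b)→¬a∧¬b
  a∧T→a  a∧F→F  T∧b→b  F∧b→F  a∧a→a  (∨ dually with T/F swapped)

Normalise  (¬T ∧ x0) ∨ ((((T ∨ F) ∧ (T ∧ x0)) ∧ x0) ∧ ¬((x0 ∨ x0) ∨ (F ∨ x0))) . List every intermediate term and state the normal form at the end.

  start: (¬T ∧ x0) ∨ ((((T ∨ F) ∧ (T ∧ x0)) ∧ x0) ∧ ¬((x0 ∨ x0) ∨ (F ∨ x0)))
  step 1: (F ∧ x0) ∨ ((((T ∨ F) ∧ (T ∧ x0)) ∧ x0) ∧ ¬((x0 ∨ x0) ∨ (F ∨ x0)))
  step 2: F ∨ ((((T ∨ F) ∧ (T ∧ x0)) ∧ x0) ∧ ¬((x0 ∨ x0) ∨ (F ∨ x0)))
  step 3: (((T ∨ F) ∧ (T ∧ x0)) ∧ x0) ∧ ¬((x0 ∨ x0) ∨ (F ∨ x0))
  step 4: ((T ∧ (T ∧ x0)) ∧ x0) ∧ ¬((x0 ∨ x0) ∨ (F ∨ x0))
  step 5: ((T ∧ x0) ∧ x0) ∧ ¬((x0 ∨ x0) ∨ (F ∨ x0))
  step 6: (x0 ∧ x0) ∧ ¬((x0 ∨ x0) ∨ (F ∨ x0))
  step 7: x0 ∧ ¬((x0 ∨ x0) ∨ (F ∨ x0))
  step 8: x0 ∧ (¬(x0 ∨ x0) ∧ ¬(F ∨ x0))
  step 9: x0 ∧ ((¬x0 ∧ ¬x0) ∧ ¬(F ∨ x0))
  step 10: x0 ∧ (¬x0 ∧ ¬(F ∨ x0))
  step 11: x0 ∧ (¬x0 ∧ (¬F ∧ ¬x0))
  step 12: x0 ∧ (¬x0 ∧ (T ∧ ¬x0))
  step 13: x0 ∧ (¬x0 ∧ ¬x0)
  step 14: x0 ∧ ¬x0

Answer: normal form = x0 ∧ ¬x0  (in 14 steps)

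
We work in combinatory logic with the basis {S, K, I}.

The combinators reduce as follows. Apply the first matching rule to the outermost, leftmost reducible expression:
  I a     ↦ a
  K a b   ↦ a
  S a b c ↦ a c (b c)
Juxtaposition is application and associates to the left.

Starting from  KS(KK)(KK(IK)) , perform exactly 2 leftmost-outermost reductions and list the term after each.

  start: KS(KK)(KK(IK))
  step 1: S(KK(IK))
  step 2: SK

Answer: after 2 steps: SK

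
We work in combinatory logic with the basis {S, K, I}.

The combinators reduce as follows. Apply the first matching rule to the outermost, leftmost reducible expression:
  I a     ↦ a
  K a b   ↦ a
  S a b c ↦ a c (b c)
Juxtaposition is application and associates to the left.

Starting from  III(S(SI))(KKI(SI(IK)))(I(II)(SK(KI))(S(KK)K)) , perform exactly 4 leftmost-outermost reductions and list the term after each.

  start: III(S(SI))(KKI(SI(IK)))(I(II)(SK(KI))(S(KK)K))
  →1  II(S(SI))(KKI(SI(IK)))(I(II)(SK(KI))(S(KK)K))
  →2  I(S(SI))(KKI(SI(IK)))(I(II)(SK(KI))(S(KK)K))
  →3  S(SI)(KKI(SI(IK)))(I(II)(SK(KI))(S(KK)K))
  →4  SI(I(II)(SK(KI))(S(KK)K))(KKI(SI(IK))(I(II)(SK(KI))(S(KK)K)))

Answer: after 4 steps: SI(I(II)(SK(KI))(S(KK)K))(KKI(SI(IK))(I(II)(SK(KI))(S(KK)K)))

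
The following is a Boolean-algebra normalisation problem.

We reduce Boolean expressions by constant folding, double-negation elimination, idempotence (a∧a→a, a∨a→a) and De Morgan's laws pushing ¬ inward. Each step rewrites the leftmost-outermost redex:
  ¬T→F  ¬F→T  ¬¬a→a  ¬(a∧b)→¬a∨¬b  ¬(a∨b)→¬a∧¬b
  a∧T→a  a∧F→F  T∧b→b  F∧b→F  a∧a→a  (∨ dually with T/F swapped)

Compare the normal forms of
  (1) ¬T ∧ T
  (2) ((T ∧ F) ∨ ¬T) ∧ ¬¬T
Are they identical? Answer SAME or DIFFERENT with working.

Term A:
  start: ¬T ∧ T
  [1] ¬T
  [2] F

Term B:
  start: ((T ∧ F) ∨ ¬T) ∧ ¬¬T
  [1] (F ∨ ¬T) ∧ ¬¬T
  [2] ¬T ∧ ¬¬T
  [3] F ∧ ¬¬T
  [4] F

Answer: SAME — A ⇓ F, B ⇓ F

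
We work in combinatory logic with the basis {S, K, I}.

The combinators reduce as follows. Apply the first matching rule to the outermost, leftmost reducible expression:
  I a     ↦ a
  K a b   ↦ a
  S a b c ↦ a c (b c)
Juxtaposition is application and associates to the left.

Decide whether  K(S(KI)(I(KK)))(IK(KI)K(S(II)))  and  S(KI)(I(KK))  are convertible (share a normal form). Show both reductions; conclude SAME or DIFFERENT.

Term A:
  start: K(S(KI)(I(KK)))(IK(KI)K(S(II)))
  [1] S(KI)(I(KK))
  [2] S(KI)(KK)

Term B:
  start: S(KI)(I(KK))
  [1] S(KI)(KK)

Answer: SAME — A ⇓ S(KI)(KK), B ⇓ S(KI)(KK)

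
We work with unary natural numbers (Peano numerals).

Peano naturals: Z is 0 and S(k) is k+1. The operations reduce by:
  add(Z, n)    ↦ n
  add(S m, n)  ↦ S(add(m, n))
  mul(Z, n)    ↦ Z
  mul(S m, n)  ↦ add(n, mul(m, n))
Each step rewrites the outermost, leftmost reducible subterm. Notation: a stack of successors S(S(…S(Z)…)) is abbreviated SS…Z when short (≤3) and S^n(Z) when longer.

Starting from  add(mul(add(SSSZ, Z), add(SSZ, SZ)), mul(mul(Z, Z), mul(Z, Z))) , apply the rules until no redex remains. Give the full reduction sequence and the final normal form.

  start: add(mul(add(SSSZ, Z), add(SSZ, SZ)), mul(mul(Z, Z), mul(Z, Z)))
  [1] add(mul(S(add(SSZ, Z)), add(SSZ, SZ)), mul(mul(Z, Z), mul(Z, Z)))
  [2] add(add(add(SSZ, SZ), mul(add(SSZ, Z), add(SSZ, SZ))), mul(mul(Z, Z), mul(Z, Z)))
  [3] add(add(S(add(SZ, SZ)), mul(add(SSZ, Z), add(SSZ, SZ))), mul(mul(Z, Z), mul(Z, Z)))
  [4] add(S(add(add(SZ, SZ), mul(add(SSZ, Z), add(SSZ, SZ)))), mul(mul(Z, Z), mul(Z, Z)))
  [5] S(add(add(add(SZ, SZ), mul(add(SSZ, Z), add(SSZ, SZ))), mul(mul(Z, Z), mul(Z, Z))))
  [6] S(add(add(S(add(Z, SZ)), mul(add(SSZ, Z), add(SSZ, SZ))), mul(mul(Z, Z), mul(Z, Z))))
  [7] S(add(S(add(add(Z, SZ), mul(add(SSZ, Z), add(SSZ, SZ)))), mul(mul(Z, Z), mul(Z, Z))))
  [8] S(S(add(add(add(Z, SZ), mul(add(SSZ, Z), add(SSZ, SZ))), mul(mul(Z, Z), mul(Z, Z)))))
  [9] S(S(add(add(SZ, mul(add(SSZ, Z), add(SSZ, SZ))), mul(mul(Z, Z), mul(Z, Z)))))
  [10] S(S(add(S(add(Z, mul(add(SSZ, Z), add(SSZ, SZ)))), mul(mul(Z, Z), mul(Z, Z)))))
  [11] S(S(S(add(add(Z, mul(add(SSZ, Z), add(SSZ, SZ))), mul(mul(Z, Z), mul(Z, Z))))))
  [12] S(S(S(add(mul(add(SSZ, Z), add(SSZ, SZ)), mul(mul(Z, Z), mul(Z, Z))))))
  [13] S(S(S(add(mul(S(add(SZ, Z)), add(SSZ, SZ)), mul(mul(Z, Z), mul(Z, Z))))))
  [14] S(S(S(add(add(add(SSZ, SZ), mul(add(SZ, Z), add(SSZ, SZ))), mul(mul(Z, Z), mul(Z, Z))))))
  [15] S(S(S(add(add(S(add(SZ, SZ)), mul(add(SZ, Z), add(SSZ, SZ))), mul(mul(Z, Z), mul(Z, Z))))))
  [16] S(S(S(add(S(add(add(SZ, SZ), mul(add(SZ, Z), add(SSZ, SZ)))), mul(mul(Z, Z), mul(Z, Z))))))
  [17] S(S(S(S(add(add(add(SZ, SZ), mul(add(SZ, Z), add(SSZ, SZ))), mul(mul(Z, Z), mul(Z, Z)))))))
  [18] S(S(S(S(add(add(S(add(Z, SZ)), mul(add(SZ, Z), add(SSZ, SZ))), mul(mul(Z, Z), mul(Z, Z)))))))
  [19] S(S(S(S(add(S(add(add(Z, SZ), mul(add(SZ, Z), add(SSZ, SZ)))), mul(mul(Z, Z), mul(Z, Z)))))))
  [20] S(S(S(S(S(add(add(add(Z, SZ), mul(add(SZ, Z), add(SSZ, SZ))), mul(mul(Z, Z), mul(Z, Z))))))))
  [21] S(S(S(S(S(add(add(SZ, mul(add(SZ, Z), add(SSZ, SZ))), mul(mul(Z, Z), mul(Z, Z))))))))
  [22] S(S(S(S(S(add(S(add(Z, mul(add(SZ, Z), add(SSZ, SZ)))), mul(mul(Z, Z), mul(Z, Z))))))))
  [23] S(S(S(S(S(S(add(add(Z, mul(add(SZ, Z), add(SSZ, SZ))), mul(mul(Z, Z), mul(Z, Z)))))))))
  [24] S(S(S(S(S(S(add(mul(add(SZ, Z), add(SSZ, SZ)), mul(mul(Z, Z), mul(Z, Z)))))))))
  [25] S(S(S(S(S(S(add(mul(S(add(Z, Z)), add(SSZ, SZ)), mul(mul(Z, Z), mul(Z, Z)))))))))
  [26] S(S(S(S(S(S(add(add(add(SSZ, SZ), mul(add(Z, Z), add(SSZ, SZ))), mul(mul(Z, Z), mul(Z, Z)))))))))
  [27] S(S(S(S(S(S(add(add(S(add(SZ, SZ)), mul(add(Z, Z), add(SSZ, SZ))), mul(mul(Z, Z), mul(Z, Z)))))))))
  [28] S(S(S(S(S(S(add(S(add(add(SZ, SZ), mul(add(Z, Z), add(SSZ, SZ)))), mul(mul(Z, Z), mul(Z, Z)))))))))
  [29] S(S(S(S(S(S(S(add(add(add(SZ, SZ), mul(add(Z, Z), add(SSZ, SZ))), mul(mul(Z, Z), mul(Z, Z))))))))))
  [30] S(S(S(S(S(S(S(add(add(S(add(Z, SZ)), mul(add(Z, Z), add(SSZ, SZ))), mul(mul(Z, Z), mul(Z, Z))))))))))
  [31] S(S(S(S(S(S(S(add(S(add(add(Z, SZ), mul(add(Z, Z), add(SSZ, SZ)))), mul(mul(Z, Z), mul(Z, Z))))))))))
  [32] S(S(S(S(S(S(S(S(add(add(add(Z, SZ), mul(add(Z, Z), add(SSZ, SZ))), mul(mul(Z, Z), mul(Z, Z)))))))))))
  [33] S(S(S(S(S(S(S(S(add(add(SZ, mul(add(Z, Z), add(SSZ, SZ))), mul(mul(Z, Z), mul(Z, Z)))))))))))
  [34] S(S(S(S(S(S(S(S(add(S(add(Z, mul(add(Z, Z), add(SSZ, SZ)))), mul(mul(Z, Z), mul(Z, Z)))))))))))
  [35] S(S(S(S(S(S(S(S(S(add(add(Z, mul(add(Z, Z), add(SSZ, SZ))), mul(mul(Z, Z), mul(Z, Z))))))))))))
  [36] S(S(S(S(S(S(S(S(S(add(mul(add(Z, Z), add(SSZ, SZ)), mul(mul(Z, Z), mul(Z, Z))))))))))))
  [37] S(S(S(S(S(S(S(S(S(add(mul(Z, add(SSZ, SZ)), mul(mul(Z, Z), mul(Z, Z))))))))))))
  [38] S(S(S(S(S(S(S(S(S(add(Z, mul(mul(Z, Z), mul(Z, Z))))))))))))
  [39] S(S(S(S(S(S(S(S(S(mul(mul(Z, Z), mul(Z, Z)))))))))))
  [40] S(S(S(S(S(S(S(S(S(mul(Z, mul(Z, Z)))))))))))
  [41] S^9(Z)

Answer: normal form = S^9(Z)  (in 41 steps)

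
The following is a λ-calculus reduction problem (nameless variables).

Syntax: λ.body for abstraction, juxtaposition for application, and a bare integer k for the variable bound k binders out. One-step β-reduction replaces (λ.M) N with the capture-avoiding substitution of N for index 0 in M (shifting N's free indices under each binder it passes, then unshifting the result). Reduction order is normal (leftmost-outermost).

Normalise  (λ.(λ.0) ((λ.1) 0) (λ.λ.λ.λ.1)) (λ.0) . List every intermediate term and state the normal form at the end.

Answer: normal form = λ.λ.λ.λ.1  (in 4 steps)

Derivation:
  start: (λ.(λ.0) ((λ.1) 0) (λ.λ.λ.λ.1)) (λ.0)
  step 1: (λ.0) ((λ.λ.0) (λ.0)) (λ.λ.λ.λ.1)
  step 2: (λ.λ.0) (λ.0) (λ.λ.λ.λ.1)
  step 3: (λ.0) (λ.λ.λ.λ.1)
  step 4: λ.λ.λ.λ.1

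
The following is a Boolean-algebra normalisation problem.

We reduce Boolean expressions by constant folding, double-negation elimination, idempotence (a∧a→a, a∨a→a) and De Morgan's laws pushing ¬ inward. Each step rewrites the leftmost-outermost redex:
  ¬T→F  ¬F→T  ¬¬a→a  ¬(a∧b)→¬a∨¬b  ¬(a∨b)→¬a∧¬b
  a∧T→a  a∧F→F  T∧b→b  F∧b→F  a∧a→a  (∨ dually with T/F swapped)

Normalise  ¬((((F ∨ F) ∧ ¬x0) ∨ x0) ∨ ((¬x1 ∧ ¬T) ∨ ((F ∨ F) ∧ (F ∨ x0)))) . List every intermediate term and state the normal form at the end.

Answer: normal form = ¬x0  (in 20 steps)

Working:
  start: ¬((((F ∨ F) ∧ ¬x0) ∨ x0) ∨ ((¬x1 ∧ ¬T) ∨ ((F ∨ F) ∧ (F ∨ x0))))
  [1] ¬(((F ∨ F) ∧ ¬x0) ∨ x0) ∧ ¬((¬x1 ∧ ¬T) ∨ ((F ∨ F) ∧ (F ∨ x0)))
  [2] (¬((F ∨ F) ∧ ¬x0) ∧ ¬x0) ∧ ¬((¬x1 ∧ ¬T) ∨ ((F ∨ F) ∧ (F ∨ x0)))
  [3] ((¬(F ∨ F) ∨ ¬¬x0) ∧ ¬x0) ∧ ¬((¬x1 ∧ ¬T) ∨ ((F ∨ F) ∧ (F ∨ x0)))
  [4] (((¬F ∧ ¬F) ∨ ¬¬x0) ∧ ¬x0) ∧ ¬((¬x1 ∧ ¬T) ∨ ((F ∨ F) ∧ (F ∨ x0)))
  [5] ((¬F ∨ ¬¬x0) ∧ ¬x0) ∧ ¬((¬x1 ∧ ¬T) ∨ ((F ∨ F) ∧ (F ∨ x0)))
  [6] ((T ∨ ¬¬x0) ∧ ¬x0) ∧ ¬((¬x1 ∧ ¬T) ∨ ((F ∨ F) ∧ (F ∨ x0)))
  [7] (T ∧ ¬x0) ∧ ¬((¬x1 ∧ ¬T) ∨ ((F ∨ F) ∧ (F ∨ x0)))
  [8] ¬x0 ∧ ¬((¬x1 ∧ ¬T) ∨ ((F ∨ F) ∧ (F ∨ x0)))
  [9] ¬x0 ∧ (¬(¬x1 ∧ ¬T) ∧ ¬((F ∨ F) ∧ (F ∨ x0)))
  [10] ¬x0 ∧ ((¬¬x1 ∨ ¬¬T) ∧ ¬((F ∨ F) ∧ (F ∨ x0)))
  [11] ¬x0 ∧ ((x1 ∨ ¬¬T) ∧ ¬((F ∨ F) ∧ (F ∨ x0)))
  [12] ¬x0 ∧ ((x1 ∨ T) ∧ ¬((F ∨ F) ∧ (F ∨ x0)))
  [13] ¬x0 ∧ (T ∧ ¬((F ∨ F) ∧ (F ∨ x0)))
  [14] ¬x0 ∧ ¬((F ∨ F) ∧ (F ∨ x0))
  [15] ¬x0 ∧ (¬(F ∨ F) ∨ ¬(F ∨ x0))
  [16] ¬x0 ∧ ((¬F ∧ ¬F) ∨ ¬(F ∨ x0))
  [17] ¬x0 ∧ (¬F ∨ ¬(F ∨ x0))
  [18] ¬x0 ∧ (T ∨ ¬(F ∨ x0))
  [19] ¬x0 ∧ T
  [20] ¬x0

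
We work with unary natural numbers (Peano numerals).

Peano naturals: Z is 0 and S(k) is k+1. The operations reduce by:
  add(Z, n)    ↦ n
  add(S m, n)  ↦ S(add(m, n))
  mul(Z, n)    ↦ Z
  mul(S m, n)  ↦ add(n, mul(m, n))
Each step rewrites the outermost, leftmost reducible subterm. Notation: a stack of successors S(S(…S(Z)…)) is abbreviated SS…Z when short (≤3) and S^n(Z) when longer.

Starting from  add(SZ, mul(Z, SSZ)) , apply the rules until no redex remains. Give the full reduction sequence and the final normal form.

Answer: normal form = SZ  (in 3 steps)

Derivation:
  start: add(SZ, mul(Z, SSZ))
  [1] S(add(Z, mul(Z, SSZ)))
  [2] S(mul(Z, SSZ))
  [3] SZ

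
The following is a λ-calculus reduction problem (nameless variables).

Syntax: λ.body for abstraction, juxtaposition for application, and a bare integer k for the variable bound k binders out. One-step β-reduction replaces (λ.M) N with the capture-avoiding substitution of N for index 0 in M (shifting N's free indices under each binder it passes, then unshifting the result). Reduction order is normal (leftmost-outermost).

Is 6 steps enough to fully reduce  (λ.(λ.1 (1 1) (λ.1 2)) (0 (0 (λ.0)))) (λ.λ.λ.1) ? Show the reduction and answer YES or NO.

  start: (λ.(λ.1 (1 1) (λ.1 2)) (0 (0 (λ.0)))) (λ.λ.λ.1)
  step 1: (λ.(λ.λ.λ.1) ((λ.λ.λ.1) (λ.λ.λ.1)) (λ.1 (λ.λ.λ.1))) ((λ.λ.λ.1) ((λ.λ.λ.1) (λ.0)))
  step 2: (λ.λ.λ.1) ((λ.λ.λ.1) (λ.λ.λ.1)) (λ.(λ.λ.λ.1) ((λ.λ.λ.1) (λ.0)) (λ.λ.λ.1))
  step 3: (λ.λ.1) (λ.(λ.λ.λ.1) ((λ.λ.λ.1) (λ.0)) (λ.λ.λ.1))
  step 4: λ.λ.(λ.λ.λ.1) ((λ.λ.λ.1) (λ.0)) (λ.λ.λ.1)
  step 5: λ.λ.(λ.λ.1) (λ.λ.λ.1)
  step 6: λ.λ.λ.λ.λ.λ.1

Answer: YES — reaches normal form λ.λ.λ.λ.λ.λ.1 in 6 ≤ 6 steps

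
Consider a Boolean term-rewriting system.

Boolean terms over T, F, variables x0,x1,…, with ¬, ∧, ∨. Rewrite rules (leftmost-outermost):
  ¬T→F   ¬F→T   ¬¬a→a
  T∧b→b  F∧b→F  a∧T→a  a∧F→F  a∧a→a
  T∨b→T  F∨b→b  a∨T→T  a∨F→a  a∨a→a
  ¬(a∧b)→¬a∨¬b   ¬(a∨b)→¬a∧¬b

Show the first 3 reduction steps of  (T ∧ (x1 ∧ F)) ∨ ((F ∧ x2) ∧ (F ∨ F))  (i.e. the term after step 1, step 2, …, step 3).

Answer: after 3 steps: (F ∧ x2) ∧ (F ∨ F)

Reduction:
  start: (T ∧ (x1 ∧ F)) ∨ ((F ∧ x2) ∧ (F ∨ F))
  →1  (x1 ∧ F) ∨ ((F ∧ x2) ∧ (F ∨ F))
  →2  F ∨ ((F ∧ x2) ∧ (F ∨ F))
  →3  (F ∧ x2) ∧ (F ∨ F)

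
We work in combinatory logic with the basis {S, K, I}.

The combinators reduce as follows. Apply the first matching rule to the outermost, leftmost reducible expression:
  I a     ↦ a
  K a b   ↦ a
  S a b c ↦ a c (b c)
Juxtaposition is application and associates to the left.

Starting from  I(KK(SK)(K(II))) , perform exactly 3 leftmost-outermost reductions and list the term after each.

  start: I(KK(SK)(K(II)))
  step 1: KK(SK)(K(II))
  step 2: K(K(II))
  step 3: K(KI)

Answer: after 3 steps: K(KI)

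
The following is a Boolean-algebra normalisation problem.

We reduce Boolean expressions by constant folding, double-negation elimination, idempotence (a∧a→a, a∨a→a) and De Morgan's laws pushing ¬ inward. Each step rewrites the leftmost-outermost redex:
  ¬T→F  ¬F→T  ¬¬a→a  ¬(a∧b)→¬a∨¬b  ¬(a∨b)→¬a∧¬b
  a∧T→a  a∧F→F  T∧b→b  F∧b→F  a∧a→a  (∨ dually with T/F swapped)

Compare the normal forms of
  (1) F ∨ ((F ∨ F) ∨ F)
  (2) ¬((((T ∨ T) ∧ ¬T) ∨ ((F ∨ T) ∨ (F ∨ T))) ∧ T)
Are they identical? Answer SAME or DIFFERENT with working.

Term A:
  start: F ∨ ((F ∨ F) ∨ F)
  →1  (F ∨ F) ∨ F
  →2  F ∨ F
  →3  F

Term B:
  start: ¬((((T ∨ T) ∧ ¬T) ∨ ((F ∨ T) ∨ (F ∨ T))) ∧ T)
  →1  ¬(((T ∨ T) ∧ ¬T) ∨ ((F ∨ T) ∨ (F ∨ T))) ∨ ¬T
  →2  (¬((T ∨ T) ∧ ¬T) ∧ ¬((F ∨ T) ∨ (F ∨ T))) ∨ ¬T
  →3  ((¬(T ∨ T) ∨ ¬¬T) ∧ ¬((F ∨ T) ∨ (F ∨ T))) ∨ ¬T
  →4  (((¬T ∧ ¬T) ∨ ¬¬T) ∧ ¬((F ∨ T) ∨ (F ∨ T))) ∨ ¬T
  →5  ((¬T ∨ ¬¬T) ∧ ¬((F ∨ T) ∨ (F ∨ T))) ∨ ¬T
  →6  ((F ∨ ¬¬T) ∧ ¬((F ∨ T) ∨ (F ∨ T))) ∨ ¬T
  →7  (¬¬T ∧ ¬((F ∨ T) ∨ (F ∨ T))) ∨ ¬T
  →8  (T ∧ ¬((F ∨ T) ∨ (F ∨ T))) ∨ ¬T
  →9  ¬((F ∨ T) ∨ (F ∨ T)) ∨ ¬T
  →10  (¬(F ∨ T) ∧ ¬(F ∨ T)) ∨ ¬T
  →11  ¬(F ∨ T) ∨ ¬T
  →12  (¬F ∧ ¬T) ∨ ¬T
  →13  (T ∧ ¬T) ∨ ¬T
  →14  ¬T ∨ ¬T
  →15  ¬T
  →16  F

Answer: SAME — A ⇓ F, B ⇓ F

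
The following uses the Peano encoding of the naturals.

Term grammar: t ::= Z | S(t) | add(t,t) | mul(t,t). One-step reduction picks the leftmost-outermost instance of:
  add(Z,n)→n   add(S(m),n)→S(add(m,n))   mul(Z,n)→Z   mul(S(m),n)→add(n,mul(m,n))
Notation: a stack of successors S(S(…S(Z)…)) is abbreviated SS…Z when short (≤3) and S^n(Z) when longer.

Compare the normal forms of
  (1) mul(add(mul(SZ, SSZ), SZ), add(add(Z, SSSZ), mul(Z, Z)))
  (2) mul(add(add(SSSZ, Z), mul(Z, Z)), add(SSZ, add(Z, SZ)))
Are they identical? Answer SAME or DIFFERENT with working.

Term A:
  start: mul(add(mul(SZ, SSZ), SZ), add(add(Z, SSSZ), mul(Z, Z)))
  →1  mul(add(add(SSZ, mul(Z, SSZ)), SZ), add(add(Z, SSSZ), mul(Z, Z)))
  →2  mul(add(S(add(SZ, mul(Z, SSZ))), SZ), add(add(Z, SSSZ), mul(Z, Z)))
  →3  mul(S(add(add(SZ, mul(Z, SSZ)), SZ)), add(add(Z, SSSZ), mul(Z, Z)))
  →4  add(add(add(Z, SSSZ), mul(Z, Z)), mul(add(add(SZ, mul(Z, SSZ)), SZ), add(add(Z, SSSZ), mul(Z, Z))))
  →5  add(add(SSSZ, mul(Z, Z)), mul(add(add(SZ, mul(Z, SSZ)), SZ), add(add(Z, SSSZ), mul(Z, Z))))
  →6  add(S(add(SSZ, mul(Z, Z))), mul(add(add(SZ, mul(Z, SSZ)), SZ), add(add(Z, SSSZ), mul(Z, Z))))
  →7  S(add(add(SSZ, mul(Z, Z)), mul(add(add(SZ, mul(Z, SSZ)), SZ), add(add(Z, SSSZ), mul(Z, Z)))))
  →8  S(add(S(add(SZ, mul(Z, Z))), mul(add(add(SZ, mul(Z, SSZ)), SZ), add(add(Z, SSSZ), mul(Z, Z)))))
  →9  S(S(add(add(SZ, mul(Z, Z)), mul(add(add(SZ, mul(Z, SSZ)), SZ), add(add(Z, SSSZ), mul(Z, Z))))))
  →10  S(S(add(S(add(Z, mul(Z, Z))), mul(add(add(SZ, mul(Z, SSZ)), SZ), add(add(Z, SSSZ), mul(Z, Z))))))
  →11  S(S(S(add(add(Z, mul(Z, Z)), mul(add(add(SZ, mul(Z, SSZ)), SZ), add(add(Z, SSSZ), mul(Z, Z)))))))
  →12  S(S(S(add(mul(Z, Z), mul(add(add(SZ, mul(Z, SSZ)), SZ), add(add(Z, SSSZ), mul(Z, Z)))))))
  →13  S(S(S(add(Z, mul(add(add(SZ, mul(Z, SSZ)), SZ), add(add(Z, SSSZ), mul(Z, Z)))))))
  →14  S(S(S(mul(add(add(SZ, mul(Z, SSZ)), SZ), add(add(Z, SSSZ), mul(Z, Z))))))
  →15  S(S(S(mul(add(S(add(Z, mul(Z, SSZ))), SZ), add(add(Z, SSSZ), mul(Z, Z))))))
  →16  S(S(S(mul(S(add(add(Z, mul(Z, SSZ)), SZ)), add(add(Z, SSSZ), mul(Z, Z))))))
  →17  S(S(S(add(add(add(Z, SSSZ), mul(Z, Z)), mul(add(add(Z, mul(Z, SSZ)), SZ), add(add(Z, SSSZ), mul(Z, Z)))))))
  →18  S(S(S(add(add(SSSZ, mul(Z, Z)), mul(add(add(Z, mul(Z, SSZ)), SZ), add(add(Z, SSSZ), mul(Z, Z)))))))
  →19  S(S(S(add(S(add(SSZ, mul(Z, Z))), mul(add(add(Z, mul(Z, SSZ)), SZ), add(add(Z, SSSZ), mul(Z, Z)))))))
  →20  S(S(S(S(add(add(SSZ, mul(Z, Z)), mul(add(add(Z, mul(Z, SSZ)), SZ), add(add(Z, SSSZ), mul(Z, Z))))))))
  →21  S(S(S(S(add(S(add(SZ, mul(Z, Z))), mul(add(add(Z, mul(Z, SSZ)), SZ), add(add(Z, SSSZ), mul(Z, Z))))))))
  →22  S(S(S(S(S(add(add(SZ, mul(Z, Z)), mul(add(add(Z, mul(Z, SSZ)), SZ), add(add(Z, SSSZ), mul(Z, Z)))))))))
  →23  S(S(S(S(S(add(S(add(Z, mul(Z, Z))), mul(add(add(Z, mul(Z, SSZ)), SZ), add(add(Z, SSSZ), mul(Z, Z)))))))))
  →24  S(S(S(S(S(S(add(add(Z, mul(Z, Z)), mul(add(add(Z, mul(Z, SSZ)), SZ), add(add(Z, SSSZ), mul(Z, Z))))))))))
  →25  S(S(S(S(S(S(add(mul(Z, Z), mul(add(add(Z, mul(Z, SSZ)), SZ), add(add(Z, SSSZ), mul(Z, Z))))))))))
  →26  S(S(S(S(S(S(add(Z, mul(add(add(Z, mul(Z, SSZ)), SZ), add(add(Z, SSSZ), mul(Z, Z))))))))))
  →27  S(S(S(S(S(S(mul(add(add(Z, mul(Z, SSZ)), SZ), add(add(Z, SSSZ), mul(Z, Z)))))))))
  →28  S(S(S(S(S(S(mul(add(mul(Z, SSZ), SZ), add(add(Z, SSSZ), mul(Z, Z)))))))))
  →29  S(S(S(S(S(S(mul(add(Z, SZ), add(add(Z, SSSZ), mul(Z, Z)))))))))
  →30  S(S(S(S(S(S(mul(SZ, add(add(Z, SSSZ), mul(Z, Z)))))))))
  →31  S(S(S(S(S(S(add(add(add(Z, SSSZ), mul(Z, Z)), mul(Z, add(add(Z, SSSZ), mul(Z, Z))))))))))
  →32  S(S(S(S(S(S(add(add(SSSZ, mul(Z, Z)), mul(Z, add(add(Z, SSSZ), mul(Z, Z))))))))))
  →33  S(S(S(S(S(S(add(S(add(SSZ, mul(Z, Z))), mul(Z, add(add(Z, SSSZ), mul(Z, Z))))))))))
  →34  S(S(S(S(S(S(S(add(add(SSZ, mul(Z, Z)), mul(Z, add(add(Z, SSSZ), mul(Z, Z)))))))))))
  →35  S(S(S(S(S(S(S(add(S(add(SZ, mul(Z, Z))), mul(Z, add(add(Z, SSSZ), mul(Z, Z)))))))))))
  →36  S(S(S(S(S(S(S(S(add(add(SZ, mul(Z, Z)), mul(Z, add(add(Z, SSSZ), mul(Z, Z))))))))))))
  →37  S(S(S(S(S(S(S(S(add(S(add(Z, mul(Z, Z))), mul(Z, add(add(Z, SSSZ), mul(Z, Z))))))))))))
  →38  S(S(S(S(S(S(S(S(S(add(add(Z, mul(Z, Z)), mul(Z, add(add(Z, SSSZ), mul(Z, Z)))))))))))))
  →39  S(S(S(S(S(S(S(S(S(add(mul(Z, Z), mul(Z, add(add(Z, SSSZ), mul(Z, Z)))))))))))))
  →40  S(S(S(S(S(S(S(S(S(add(Z, mul(Z, add(add(Z, SSSZ), mul(Z, Z)))))))))))))
  →41  S(S(S(S(S(S(S(S(S(mul(Z, add(add(Z, SSSZ), mul(Z, Z))))))))))))
  →42  S^9(Z)

Term B:
  start: mul(add(add(SSSZ, Z), mul(Z, Z)), add(SSZ, add(Z, SZ)))
  →1  mul(add(S(add(SSZ, Z)), mul(Z, Z)), add(SSZ, add(Z, SZ)))
  →2  mul(S(add(add(SSZ, Z), mul(Z, Z))), add(SSZ, add(Z, SZ)))
  →3  add(add(SSZ, add(Z, SZ)), mul(add(add(SSZ, Z), mul(Z, Z)), add(SSZ, add(Z, SZ))))
  →4  add(S(add(SZ, add(Z, SZ))), mul(add(add(SSZ, Z), mul(Z, Z)), add(SSZ, add(Z, SZ))))
  →5  S(add(add(SZ, add(Z, SZ)), mul(add(add(SSZ, Z), mul(Z, Z)), add(SSZ, add(Z, SZ)))))
  →6  S(add(S(add(Z, add(Z, SZ))), mul(add(add(SSZ, Z), mul(Z, Z)), add(SSZ, add(Z, SZ)))))
  →7  S(S(add(add(Z, add(Z, SZ)), mul(add(add(SSZ, Z), mul(Z, Z)), add(SSZ, add(Z, SZ))))))
  →8  S(S(add(add(Z, SZ), mul(add(add(SSZ, Z), mul(Z, Z)), add(SSZ, add(Z, SZ))))))
  →9  S(S(add(SZ, mul(add(add(SSZ, Z), mul(Z, Z)), add(SSZ, add(Z, SZ))))))
  →10  S(S(S(add(Z, mul(add(add(SSZ, Z), mul(Z, Z)), add(SSZ, add(Z, SZ)))))))
  →11  S(S(S(mul(add(add(SSZ, Z), mul(Z, Z)), add(SSZ, add(Z, SZ))))))
  →12  S(S(S(mul(add(S(add(SZ, Z)), mul(Z, Z)), add(SSZ, add(Z, SZ))))))
  →13  S(S(S(mul(S(add(add(SZ, Z), mul(Z, Z))), add(SSZ, add(Z, SZ))))))
  →14  S(S(S(add(add(SSZ, add(Z, SZ)), mul(add(add(SZ, Z), mul(Z, Z)), add(SSZ, add(Z, SZ)))))))
  →15  S(S(S(add(S(add(SZ, add(Z, SZ))), mul(add(add(SZ, Z), mul(Z, Z)), add(SSZ, add(Z, SZ)))))))
  →16  S(S(S(S(add(add(SZ, add(Z, SZ)), mul(add(add(SZ, Z), mul(Z, Z)), add(SSZ, add(Z, SZ))))))))
  →17  S(S(S(S(add(S(add(Z, add(Z, SZ))), mul(add(add(SZ, Z), mul(Z, Z)), add(SSZ, add(Z, SZ))))))))
  →18  S(S(S(S(S(add(add(Z, add(Z, SZ)), mul(add(add(SZ, Z), mul(Z, Z)), add(SSZ, add(Z, SZ)))))))))
  →19  S(S(S(S(S(add(add(Z, SZ), mul(add(add(SZ, Z), mul(Z, Z)), add(SSZ, add(Z, SZ)))))))))
  →20  S(S(S(S(S(add(SZ, mul(add(add(SZ, Z), mul(Z, Z)), add(SSZ, add(Z, SZ)))))))))
  →21  S(S(S(S(S(S(add(Z, mul(add(add(SZ, Z), mul(Z, Z)), add(SSZ, add(Z, SZ))))))))))
  →22  S(S(S(S(S(S(mul(add(add(SZ, Z), mul(Z, Z)), add(SSZ, add(Z, SZ)))))))))
  →23  S(S(S(S(S(S(mul(add(S(add(Z, Z)), mul(Z, Z)), add(SSZ, add(Z, SZ)))))))))
  →24  S(S(S(S(S(S(mul(S(add(add(Z, Z), mul(Z, Z))), add(SSZ, add(Z, SZ)))))))))
  →25  S(S(S(S(S(S(add(add(SSZ, add(Z, SZ)), mul(add(add(Z, Z), mul(Z, Z)), add(SSZ, add(Z, SZ))))))))))
  →26  S(S(S(S(S(S(add(S(add(SZ, add(Z, SZ))), mul(add(add(Z, Z), mul(Z, Z)), add(SSZ, add(Z, SZ))))))))))
  →27  S(S(S(S(S(S(S(add(add(SZ, add(Z, SZ)), mul(add(add(Z, Z), mul(Z, Z)), add(SSZ, add(Z, SZ)))))))))))
  →28  S(S(S(S(S(S(S(add(S(add(Z, add(Z, SZ))), mul(add(add(Z, Z), mul(Z, Z)), add(SSZ, add(Z, SZ)))))))))))
  →29  S(S(S(S(S(S(S(S(add(add(Z, add(Z, SZ)), mul(add(add(Z, Z), mul(Z, Z)), add(SSZ, add(Z, SZ))))))))))))
  →30  S(S(S(S(S(S(S(S(add(add(Z, SZ), mul(add(add(Z, Z), mul(Z, Z)), add(SSZ, add(Z, SZ))))))))))))
  →31  S(S(S(S(S(S(S(S(add(SZ, mul(add(add(Z, Z), mul(Z, Z)), add(SSZ, add(Z, SZ))))))))))))
  →32  S(S(S(S(S(S(S(S(S(add(Z, mul(add(add(Z, Z), mul(Z, Z)), add(SSZ, add(Z, SZ)))))))))))))
  →33  S(S(S(S(S(S(S(S(S(mul(add(add(Z, Z), mul(Z, Z)), add(SSZ, add(Z, SZ))))))))))))
  →34  S(S(S(S(S(S(S(S(S(mul(add(Z, mul(Z, Z)), add(SSZ, add(Z, SZ))))))))))))
  →35  S(S(S(S(S(S(S(S(S(mul(mul(Z, Z), add(SSZ, add(Z, SZ))))))))))))
  →36  S(S(S(S(S(S(S(S(S(mul(Z, add(SSZ, add(Z, SZ))))))))))))
  →37  S^9(Z)

Answer: SAME — A ⇓ S^9(Z), B ⇓ S^9(Z)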